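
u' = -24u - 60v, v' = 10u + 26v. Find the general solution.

u(t) = -3c_1e^(-4t) + 2c_2e^(6t), v(t) = c_1e^(-4t) - c_2e^(6t)

Coefficient matrix A = [[-24, -60], [10, 26]].
Characteristic polynomial det(A - λI) = λ^2 - 2λ - 24 = 0.
Eigenvalues λ = -4, 6.
For λ=-4: (A-λI) row 1 is [-20, -60], so an eigenvector is (-3, 1).
For λ=6: (A-λI) row 1 is [-30, -60], so an eigenvector is (2, -1).
General solution: c_1e^(-4t)(-3,1) + c_2e^(6t)(2,-1).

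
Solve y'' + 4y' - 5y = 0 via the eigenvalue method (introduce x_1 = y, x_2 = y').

y(t) = c_1e^(t) + c_2e^(-5t)

Let x_1 = y, x_2 = y'. Then x_1' = x_2 and x_2' = 5x_1 - 4x_2.
A = [[0,1],[5,-4]]; det(A-λI) = λ^2 + 4λ - 5.
Eigenvalues λ = 1, -5 with eigenvectors (1,1), (1,-5).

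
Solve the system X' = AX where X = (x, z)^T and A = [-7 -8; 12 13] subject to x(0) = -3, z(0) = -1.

Coefficient matrix A = [[-7, -8], [12, 13]].
Characteristic polynomial det(A - λI) = λ^2 - 6λ + 5 = 0.
Eigenvalues λ = 5, 1.
For λ=5: (A-λI) row 1 is [-12, -8], so an eigenvector is (-2, 3).
For λ=1: (A-λI) row 1 is [-8, -8], so an eigenvector is (1, -1).
General solution: c_1e^(5t)(-2,3) + c_2e^(t)(1,-1).
Applying x(0)=-3, z(0)=-1 gives c_1=-4, c_2=-11.

x(t) = 8e^(5t) - 11e^(t), z(t) = -12e^(5t) + 11e^(t)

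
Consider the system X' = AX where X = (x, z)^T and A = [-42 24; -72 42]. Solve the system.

Coefficient matrix A = [[-42, 24], [-72, 42]].
Characteristic polynomial det(A - λI) = λ^2 - 36 = 0.
Eigenvalues λ = -6, 6.
For λ=-6: (A-λI) row 1 is [-36, 24], so an eigenvector is (2, 3).
For λ=6: (A-λI) row 1 is [-48, 24], so an eigenvector is (1, 2).
General solution: c_1e^(-6t)(2,3) + c_2e^(6t)(1,2).

x(t) = 2c_1e^(-6t) + c_2e^(6t), z(t) = 3c_1e^(-6t) + 2c_2e^(6t)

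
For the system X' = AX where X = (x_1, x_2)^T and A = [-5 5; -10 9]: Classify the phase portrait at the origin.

A = [[-5,5],[-10,9]]; det(A-λI) = λ^2 - 4λ + 5.
λ = 2 ± i: positive real part.

unstable spiral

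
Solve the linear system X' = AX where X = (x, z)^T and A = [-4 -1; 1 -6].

Coefficient matrix A = [[-4, -1], [1, -6]].
Characteristic polynomial det(A - λI) = λ^2 + 10λ + 25 = 0.
Single eigenvalue λ = -5 with algebraic multiplicity 2.
Eigenvector v = (-1,-1); generalized eigenvector w with (A-λI)w=v is (-2,-1).
General solution: e^(-5t)[c_1·v + c_2·(t·v + w)].

x(t) = -c_1e^(-5t) - c_2te^(-5t) - 2c_2e^(-5t), z(t) = -c_1e^(-5t) - c_2te^(-5t) - c_2e^(-5t)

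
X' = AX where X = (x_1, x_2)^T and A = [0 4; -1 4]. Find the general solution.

x_1(t) = -2K_1e^(2t) - 2K_2te^(2t) + K_2e^(2t), x_2(t) = -K_1e^(2t) - K_2te^(2t)

Coefficient matrix A = [[0, 4], [-1, 4]].
Characteristic polynomial det(A - λI) = λ^2 - 4λ + 4 = 0.
Single eigenvalue λ = 2 with algebraic multiplicity 2.
Eigenvector v = (-2,-1); generalized eigenvector w with (A-λI)w=v is (1,0).
General solution: e^(2t)[K_1·v + K_2·(t·v + w)].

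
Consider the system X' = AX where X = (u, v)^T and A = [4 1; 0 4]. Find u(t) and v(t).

Coefficient matrix A = [[4, 1], [0, 4]].
Characteristic polynomial det(A - λI) = λ^2 - 8λ + 16 = 0.
Single eigenvalue λ = 4 with algebraic multiplicity 2.
Eigenvector v = (1,0); generalized eigenvector w with (A-λI)w=v is (-3,1).
General solution: e^(4t)[K_1·v + K_2·(t·v + w)].

u(t) = K_1e^(4t) + K_2te^(4t) - 3K_2e^(4t), v(t) = K_2e^(4t)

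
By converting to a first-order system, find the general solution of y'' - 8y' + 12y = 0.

y(t) = c_1e^(2t) + c_2e^(6t)

Let x_1 = y, x_2 = y'. Then x_1' = x_2 and x_2' = -12x_1 + 8x_2.
A = [[0,1],[-12,8]]; det(A-λI) = λ^2 - 8λ + 12.
Eigenvalues λ = 2, 6 with eigenvectors (1,2), (1,6).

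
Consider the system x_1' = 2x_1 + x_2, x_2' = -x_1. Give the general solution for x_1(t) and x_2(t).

x_1(t) = c_1e^(t) + c_2te^(t) + c_2e^(t), x_2(t) = -c_1e^(t) - c_2te^(t)

Coefficient matrix A = [[2, 1], [-1, 0]].
Characteristic polynomial det(A - λI) = λ^2 - 2λ + 1 = 0.
Single eigenvalue λ = 1 with algebraic multiplicity 2.
Eigenvector v = (1,-1); generalized eigenvector w with (A-λI)w=v is (1,0).
General solution: e^(t)[c_1·v + c_2·(t·v + w)].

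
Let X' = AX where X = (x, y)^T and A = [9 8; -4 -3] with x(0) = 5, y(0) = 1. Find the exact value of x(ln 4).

A = [[9,8],[-4,-3]]; eigenvalues λ = 1, 5.
Eigenvectors: (1,-1) for λ=1, (2,-1) for λ=5.
From the initial condition, c_1 = -7, c_2 = 6.
x(ln 4) = (-7)(4^1)(1) + (6)(4^5)(2) = 12260.

12260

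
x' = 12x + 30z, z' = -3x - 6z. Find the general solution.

Coefficient matrix A = [[12, 30], [-3, -6]].
Characteristic polynomial det(A - λI) = λ^2 - 6λ + 18 = 0.
Eigenvalues λ = 3 ± 3i (complex conjugate pair).
For λ=3+3i: an eigenvector is (1,0) - i(3,-1) = (1 - 3i, 0 + i).
A real fundamental pair from Re and Im of e^((3+3i)t)v: X_1 = e^(3t)(cos(3t)·(1,0) + sin(3t)·(3,-1)), X_2 = e^(3t)(sin(3t)·(1,0) - cos(3t)·(3,-1)).
General solution: c_1X_1 + c_2X_2.

x(t) = 3c_1e^(3t)sin(3t) + c_1e^(3t)cos(3t) + c_2e^(3t)sin(3t) - 3c_2e^(3t)cos(3t), z(t) = -c_1e^(3t)sin(3t) + c_2e^(3t)cos(3t)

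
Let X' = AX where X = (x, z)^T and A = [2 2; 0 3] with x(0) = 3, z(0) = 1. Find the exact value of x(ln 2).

A = [[2,2],[0,3]]; eigenvalues λ = 3, 2.
Eigenvectors: (2,1) for λ=3, (1,0) for λ=2.
From the initial condition, c_1 = 1, c_2 = 1.
x(ln 2) = (1)(2^3)(2) + (1)(2^2)(1) = 20.

20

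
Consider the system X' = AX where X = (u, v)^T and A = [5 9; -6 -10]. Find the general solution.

Coefficient matrix A = [[5, 9], [-6, -10]].
Characteristic polynomial det(A - λI) = λ^2 + 5λ + 4 = 0.
Eigenvalues λ = -4, -1.
For λ=-4: (A-λI) row 1 is [9, 9], so an eigenvector is (1, -1).
For λ=-1: (A-λI) row 1 is [6, 9], so an eigenvector is (3, -2).
General solution: c_1e^(-4t)(1,-1) + c_2e^(-t)(3,-2).

u(t) = c_1e^(-4t) + 3c_2e^(-t), v(t) = -c_1e^(-4t) - 2c_2e^(-t)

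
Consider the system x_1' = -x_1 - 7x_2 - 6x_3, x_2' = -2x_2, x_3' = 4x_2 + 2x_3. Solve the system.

Coefficient matrix A = [[-1, -7, -6], [0, -2, 0], [0, 4, 2]].
det(A - λI) = 0 gives eigenvalues λ = -1, 2, -2.
For λ=-1: eigenvector (-1,0,0).
For λ=2: eigenvector (2,0,-1).
For λ=-2: eigenvector (1,1,-1).
General solution: K_1e^(-t)(-1,0,0) + K_2e^(2t)(2,0,-1) + K_3e^(-2t)(1,1,-1).

x_1(t) = -K_1e^(-t) + 2K_2e^(2t) + K_3e^(-2t), x_2(t) = K_3e^(-2t), x_3(t) = -K_2e^(2t) - K_3e^(-2t)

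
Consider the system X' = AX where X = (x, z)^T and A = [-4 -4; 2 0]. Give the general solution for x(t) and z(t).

x(t) = -C_1e^(-2t)sin(2t) - C_1e^(-2t)cos(2t) - C_2e^(-2t)sin(2t) + C_2e^(-2t)cos(2t), z(t) = C_1e^(-2t)cos(2t) + C_2e^(-2t)sin(2t)

Coefficient matrix A = [[-4, -4], [2, 0]].
Characteristic polynomial det(A - λI) = λ^2 + 4λ + 8 = 0.
Eigenvalues λ = -2 ± 2i (complex conjugate pair).
For λ=-2+2i: an eigenvector is (-1,1) - i(-1,0) = (-1 + i, 1).
A real fundamental pair from Re and Im of e^((-2+2i)t)v: X_1 = e^(-2t)(cos(2t)·(-1,1) + sin(2t)·(-1,0)), X_2 = e^(-2t)(sin(2t)·(-1,1) - cos(2t)·(-1,0)).
General solution: C_1X_1 + C_2X_2.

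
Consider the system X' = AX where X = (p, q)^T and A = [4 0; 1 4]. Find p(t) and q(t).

p(t) = K_2e^(4t), q(t) = K_1e^(4t) + K_2te^(4t) - K_2e^(4t)

Coefficient matrix A = [[4, 0], [1, 4]].
Characteristic polynomial det(A - λI) = λ^2 - 8λ + 16 = 0.
Single eigenvalue λ = 4 with algebraic multiplicity 2.
Eigenvector v = (0,1); generalized eigenvector w with (A-λI)w=v is (1,-1).
General solution: e^(4t)[K_1·v + K_2·(t·v + w)].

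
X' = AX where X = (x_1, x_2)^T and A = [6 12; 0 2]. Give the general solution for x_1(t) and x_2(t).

x_1(t) = c_1e^(6t) + 3c_2e^(2t), x_2(t) = -c_2e^(2t)

Coefficient matrix A = [[6, 12], [0, 2]].
Characteristic polynomial det(A - λI) = λ^2 - 8λ + 12 = 0.
Eigenvalues λ = 6, 2.
For λ=6: (A-λI) row 1 is [0, 12], so an eigenvector is (1, 0).
For λ=2: (A-λI) row 1 is [4, 12], so an eigenvector is (3, -1).
General solution: c_1e^(6t)(1,0) + c_2e^(2t)(3,-1).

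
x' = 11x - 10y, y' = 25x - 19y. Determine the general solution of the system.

Coefficient matrix A = [[11, -10], [25, -19]].
Characteristic polynomial det(A - λI) = λ^2 + 8λ + 41 = 0.
Eigenvalues λ = -4 ± 5i (complex conjugate pair).
For λ=-4+5i: an eigenvector is (-1,-2) - i(1,1) = (-1 - i, -2 - i).
A real fundamental pair from Re and Im of e^((-4+5i)t)v: X_1 = e^(-4t)(cos(5t)·(-1,-2) + sin(5t)·(1,1)), X_2 = e^(-4t)(sin(5t)·(-1,-2) - cos(5t)·(1,1)).
General solution: K_1X_1 + K_2X_2.

x(t) = K_1e^(-4t)sin(5t) - K_1e^(-4t)cos(5t) - K_2e^(-4t)sin(5t) - K_2e^(-4t)cos(5t), y(t) = K_1e^(-4t)sin(5t) - 2K_1e^(-4t)cos(5t) - 2K_2e^(-4t)sin(5t) - K_2e^(-4t)cos(5t)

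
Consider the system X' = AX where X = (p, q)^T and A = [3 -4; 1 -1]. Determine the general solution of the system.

p(t) = 2K_1e^(t) + 2K_2te^(t) + K_2e^(t), q(t) = K_1e^(t) + K_2te^(t)

Coefficient matrix A = [[3, -4], [1, -1]].
Characteristic polynomial det(A - λI) = λ^2 - 2λ + 1 = 0.
Single eigenvalue λ = 1 with algebraic multiplicity 2.
Eigenvector v = (2,1); generalized eigenvector w with (A-λI)w=v is (1,0).
General solution: e^(t)[K_1·v + K_2·(t·v + w)].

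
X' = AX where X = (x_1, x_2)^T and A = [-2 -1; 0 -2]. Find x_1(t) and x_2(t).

Coefficient matrix A = [[-2, -1], [0, -2]].
Characteristic polynomial det(A - λI) = λ^2 + 4λ + 4 = 0.
Single eigenvalue λ = -2 with algebraic multiplicity 2.
Eigenvector v = (-1,0); generalized eigenvector w with (A-λI)w=v is (-1,1).
General solution: e^(-2t)[C_1·v + C_2·(t·v + w)].

x_1(t) = -C_1e^(-2t) - C_2te^(-2t) - C_2e^(-2t), x_2(t) = C_2e^(-2t)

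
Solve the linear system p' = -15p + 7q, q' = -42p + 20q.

Coefficient matrix A = [[-15, 7], [-42, 20]].
Characteristic polynomial det(A - λI) = λ^2 - 5λ - 6 = 0.
Eigenvalues λ = -1, 6.
For λ=-1: (A-λI) row 1 is [-14, 7], so an eigenvector is (-1, -2).
For λ=6: (A-λI) row 1 is [-21, 7], so an eigenvector is (1, 3).
General solution: C_1e^(-t)(-1,-2) + C_2e^(6t)(1,3).

p(t) = -C_1e^(-t) + C_2e^(6t), q(t) = -2C_1e^(-t) + 3C_2e^(6t)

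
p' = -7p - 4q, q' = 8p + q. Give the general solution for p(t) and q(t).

p(t) = C_1e^(-3t)cos(4t) + C_2e^(-3t)sin(4t), q(t) = C_1e^(-3t)sin(4t) - C_1e^(-3t)cos(4t) - C_2e^(-3t)sin(4t) - C_2e^(-3t)cos(4t)

Coefficient matrix A = [[-7, -4], [8, 1]].
Characteristic polynomial det(A - λI) = λ^2 + 6λ + 25 = 0.
Eigenvalues λ = -3 ± 4i (complex conjugate pair).
For λ=-3+4i: an eigenvector is (1,-1) - i(0,1) = (1, -1 - i).
A real fundamental pair from Re and Im of e^((-3+4i)t)v: X_1 = e^(-3t)(cos(4t)·(1,-1) + sin(4t)·(0,1)), X_2 = e^(-3t)(sin(4t)·(1,-1) - cos(4t)·(0,1)).
General solution: C_1X_1 + C_2X_2.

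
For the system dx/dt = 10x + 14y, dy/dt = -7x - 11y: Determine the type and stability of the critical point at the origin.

A = [[10,14],[-7,-11]]; det(A-λI) = λ^2 + λ - 12.
λ = 3, -4: opposite signs.

saddle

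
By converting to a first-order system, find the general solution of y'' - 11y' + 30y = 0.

y(t) = c_1e^(5t) + c_2e^(6t)

Let x_1 = y, x_2 = y'. Then x_1' = x_2 and x_2' = -30x_1 + 11x_2.
A = [[0,1],[-30,11]]; det(A-λI) = λ^2 - 11λ + 30.
Eigenvalues λ = 5, 6 with eigenvectors (1,5), (1,6).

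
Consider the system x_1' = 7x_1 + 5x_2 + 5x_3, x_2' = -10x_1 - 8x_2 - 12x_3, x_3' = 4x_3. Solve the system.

x_1(t) = -c_1e^(-3t) - c_2e^(2t), x_2(t) = 2c_1e^(-3t) + c_2e^(2t) + c_3e^(4t), x_3(t) = -c_3e^(4t)

Coefficient matrix A = [[7, 5, 5], [-10, -8, -12], [0, 0, 4]].
det(A - λI) = 0 gives eigenvalues λ = -3, 2, 4.
For λ=-3: eigenvector (-1,2,0).
For λ=2: eigenvector (-1,1,0).
For λ=4: eigenvector (0,1,-1).
General solution: c_1e^(-3t)(-1,2,0) + c_2e^(2t)(-1,1,0) + c_3e^(4t)(0,1,-1).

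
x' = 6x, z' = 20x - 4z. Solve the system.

Coefficient matrix A = [[6, 0], [20, -4]].
Characteristic polynomial det(A - λI) = λ^2 - 2λ - 24 = 0.
Eigenvalues λ = -4, 6.
For λ=-4: (A-λI) row 1 is [10, 0], so an eigenvector is (0, 1).
For λ=6: (A-λI) row 2 is [20, -10], so an eigenvector is (1, 2).
General solution: K_1e^(-4t)(0,1) + K_2e^(6t)(1,2).

x(t) = K_2e^(6t), z(t) = K_1e^(-4t) + 2K_2e^(6t)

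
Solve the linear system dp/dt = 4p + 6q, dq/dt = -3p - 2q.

p(t) = -K_1e^(t)sin(3t) + K_1e^(t)cos(3t) + K_2e^(t)sin(3t) + K_2e^(t)cos(3t), q(t) = -K_1e^(t)cos(3t) - K_2e^(t)sin(3t)

Coefficient matrix A = [[4, 6], [-3, -2]].
Characteristic polynomial det(A - λI) = λ^2 - 2λ + 10 = 0.
Eigenvalues λ = 1 ± 3i (complex conjugate pair).
For λ=1+3i: an eigenvector is (1,-1) - i(-1,0) = (1 + i, -1).
A real fundamental pair from Re and Im of e^((1+3i)t)v: X_1 = e^(t)(cos(3t)·(1,-1) + sin(3t)·(-1,0)), X_2 = e^(t)(sin(3t)·(1,-1) - cos(3t)·(-1,0)).
General solution: K_1X_1 + K_2X_2.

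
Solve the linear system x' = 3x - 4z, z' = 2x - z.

x(t) = -c_1e^(t)sin(2t) + c_1e^(t)cos(2t) + c_2e^(t)sin(2t) + c_2e^(t)cos(2t), z(t) = c_1e^(t)cos(2t) + c_2e^(t)sin(2t)

Coefficient matrix A = [[3, -4], [2, -1]].
Characteristic polynomial det(A - λI) = λ^2 - 2λ + 5 = 0.
Eigenvalues λ = 1 ± 2i (complex conjugate pair).
For λ=1+2i: an eigenvector is (1,1) - i(-1,0) = (1 + i, 1).
A real fundamental pair from Re and Im of e^((1+2i)t)v: X_1 = e^(t)(cos(2t)·(1,1) + sin(2t)·(-1,0)), X_2 = e^(t)(sin(2t)·(1,1) - cos(2t)·(-1,0)).
General solution: c_1X_1 + c_2X_2.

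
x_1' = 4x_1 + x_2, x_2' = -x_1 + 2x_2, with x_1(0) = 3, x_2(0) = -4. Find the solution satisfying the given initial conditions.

x_1(t) = -te^(3t) + 3e^(3t), x_2(t) = te^(3t) - 4e^(3t)

Coefficient matrix A = [[4, 1], [-1, 2]].
Characteristic polynomial det(A - λI) = λ^2 - 6λ + 9 = 0.
Single eigenvalue λ = 3 with algebraic multiplicity 2.
Eigenvector v = (-1,1); generalized eigenvector w with (A-λI)w=v is (2,-3).
General solution: e^(3t)[K_1·v + K_2·(t·v + w)].
Applying x_1(0)=3, x_2(0)=-4 gives K_1=-1, K_2=1.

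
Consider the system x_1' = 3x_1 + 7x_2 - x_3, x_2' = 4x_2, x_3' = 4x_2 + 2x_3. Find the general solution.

Coefficient matrix A = [[3, 7, -1], [0, 4, 0], [0, 4, 2]].
det(A - λI) = 0 gives eigenvalues λ = 3, 2, 4.
For λ=3: eigenvector (1,0,0).
For λ=2: eigenvector (1,0,1).
For λ=4: eigenvector (5,1,2).
General solution: K_1e^(3t)(1,0,0) + K_2e^(2t)(1,0,1) + K_3e^(4t)(5,1,2).

x_1(t) = K_1e^(3t) + K_2e^(2t) + 5K_3e^(4t), x_2(t) = K_3e^(4t), x_3(t) = K_2e^(2t) + 2K_3e^(4t)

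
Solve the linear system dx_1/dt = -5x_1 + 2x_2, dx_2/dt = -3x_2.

x_1(t) = -K_1e^(-5t) + K_2e^(-3t), x_2(t) = K_2e^(-3t)

Coefficient matrix A = [[-5, 2], [0, -3]].
Characteristic polynomial det(A - λI) = λ^2 + 8λ + 15 = 0.
Eigenvalues λ = -5, -3.
For λ=-5: (A-λI) row 1 is [0, 2], so an eigenvector is (-1, 0).
For λ=-3: (A-λI) row 1 is [-2, 2], so an eigenvector is (1, 1).
General solution: K_1e^(-5t)(-1,0) + K_2e^(-3t)(1,1).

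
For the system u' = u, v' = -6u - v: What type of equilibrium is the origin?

A = [[1,0],[-6,-1]]; det(A-λI) = λ^2 - 1.
λ = -1, 1: opposite signs.

saddle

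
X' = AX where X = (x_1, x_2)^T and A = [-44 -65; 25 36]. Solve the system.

Coefficient matrix A = [[-44, -65], [25, 36]].
Characteristic polynomial det(A - λI) = λ^2 + 8λ + 41 = 0.
Eigenvalues λ = -4 ± 5i (complex conjugate pair).
For λ=-4+5i: an eigenvector is (-3,2) - i(-2,1) = (-3 + 2i, 2 - i).
A real fundamental pair from Re and Im of e^((-4+5i)t)v: X_1 = e^(-4t)(cos(5t)·(-3,2) + sin(5t)·(-2,1)), X_2 = e^(-4t)(sin(5t)·(-3,2) - cos(5t)·(-2,1)).
General solution: K_1X_1 + K_2X_2.

x_1(t) = -2K_1e^(-4t)sin(5t) - 3K_1e^(-4t)cos(5t) - 3K_2e^(-4t)sin(5t) + 2K_2e^(-4t)cos(5t), x_2(t) = K_1e^(-4t)sin(5t) + 2K_1e^(-4t)cos(5t) + 2K_2e^(-4t)sin(5t) - K_2e^(-4t)cos(5t)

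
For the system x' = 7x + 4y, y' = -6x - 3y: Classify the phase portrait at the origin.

A = [[7,4],[-6,-3]]; det(A-λI) = λ^2 - 4λ + 3.
λ = 1, 3: both positive.

unstable node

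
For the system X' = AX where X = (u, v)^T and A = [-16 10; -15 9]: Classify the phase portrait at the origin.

stable node

A = [[-16,10],[-15,9]]; det(A-λI) = λ^2 + 7λ + 6.
λ = -1, -6: both negative.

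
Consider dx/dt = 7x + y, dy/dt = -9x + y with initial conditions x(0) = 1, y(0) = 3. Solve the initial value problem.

Coefficient matrix A = [[7, 1], [-9, 1]].
Characteristic polynomial det(A - λI) = λ^2 - 8λ + 16 = 0.
Single eigenvalue λ = 4 with algebraic multiplicity 2.
Eigenvector v = (1,-3); generalized eigenvector w with (A-λI)w=v is (1,-2).
General solution: e^(4t)[C_1·v + C_2·(t·v + w)].
Applying x(0)=1, y(0)=3 gives C_1=-5, C_2=6.

x(t) = 6te^(4t) + e^(4t), y(t) = -18te^(4t) + 3e^(4t)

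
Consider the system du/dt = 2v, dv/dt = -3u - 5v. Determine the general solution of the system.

u(t) = C_1e^(-2t) + 2C_2e^(-3t), v(t) = -C_1e^(-2t) - 3C_2e^(-3t)

Coefficient matrix A = [[0, 2], [-3, -5]].
Characteristic polynomial det(A - λI) = λ^2 + 5λ + 6 = 0.
Eigenvalues λ = -2, -3.
For λ=-2: (A-λI) row 1 is [2, 2], so an eigenvector is (1, -1).
For λ=-3: (A-λI) row 1 is [3, 2], so an eigenvector is (2, -3).
General solution: C_1e^(-2t)(1,-1) + C_2e^(-3t)(2,-3).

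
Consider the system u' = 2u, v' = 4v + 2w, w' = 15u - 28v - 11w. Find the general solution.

Coefficient matrix A = [[2, 0, 0], [0, 4, 2], [15, -28, -11]].
det(A - λI) = 0 gives eigenvalues λ = 2, -4, -3.
For λ=2: eigenvector (1,1,-1).
For λ=-4: eigenvector (0,-1,4).
For λ=-3: eigenvector (0,-2,7).
General solution: C_1e^(2t)(1,1,-1) + C_2e^(-4t)(0,-1,4) + C_3e^(-3t)(0,-2,7).

u(t) = C_1e^(2t), v(t) = C_1e^(2t) - C_2e^(-4t) - 2C_3e^(-3t), w(t) = -C_1e^(2t) + 4C_2e^(-4t) + 7C_3e^(-3t)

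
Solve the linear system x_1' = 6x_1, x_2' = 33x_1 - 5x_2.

Coefficient matrix A = [[6, 0], [33, -5]].
Characteristic polynomial det(A - λI) = λ^2 - λ - 30 = 0.
Eigenvalues λ = -5, 6.
For λ=-5: (A-λI) row 1 is [11, 0], so an eigenvector is (0, -1).
For λ=6: (A-λI) row 2 is [33, -11], so an eigenvector is (-1, -3).
General solution: K_1e^(-5t)(0,-1) + K_2e^(6t)(-1,-3).

x_1(t) = -K_2e^(6t), x_2(t) = -K_1e^(-5t) - 3K_2e^(6t)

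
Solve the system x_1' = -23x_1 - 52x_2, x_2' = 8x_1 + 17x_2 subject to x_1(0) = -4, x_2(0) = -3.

Coefficient matrix A = [[-23, -52], [8, 17]].
Characteristic polynomial det(A - λI) = λ^2 + 6λ + 25 = 0.
Eigenvalues λ = -3 ± 4i (complex conjugate pair).
For λ=-3+4i: an eigenvector is (-3,1) - i(2,-1) = (-3 - 2i, 1 + i).
A real fundamental pair from Re and Im of e^((-3+4i)t)v: X_1 = e^(-3t)(cos(4t)·(-3,1) + sin(4t)·(2,-1)), X_2 = e^(-3t)(sin(4t)·(-3,1) - cos(4t)·(2,-1)).
General solution: K_1X_1 + K_2X_2.
Applying x_1(0)=-4, x_2(0)=-3 gives K_1=10, K_2=-13.

x_1(t) = 59e^(-3t)sin(4t) - 4e^(-3t)cos(4t), x_2(t) = -23e^(-3t)sin(4t) - 3e^(-3t)cos(4t)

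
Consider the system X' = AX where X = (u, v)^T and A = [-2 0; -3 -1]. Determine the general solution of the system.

u(t) = -K_2e^(-2t), v(t) = K_1e^(-t) - 3K_2e^(-2t)

Coefficient matrix A = [[-2, 0], [-3, -1]].
Characteristic polynomial det(A - λI) = λ^2 + 3λ + 2 = 0.
Eigenvalues λ = -1, -2.
For λ=-1: (A-λI) row 1 is [-1, 0], so an eigenvector is (0, 1).
For λ=-2: (A-λI) row 2 is [-3, 1], so an eigenvector is (-1, -3).
General solution: K_1e^(-t)(0,1) + K_2e^(-2t)(-1,-3).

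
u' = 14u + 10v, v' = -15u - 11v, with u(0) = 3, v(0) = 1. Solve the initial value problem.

u(t) = 11e^(4t) - 8e^(-t), v(t) = -11e^(4t) + 12e^(-t)

Coefficient matrix A = [[14, 10], [-15, -11]].
Characteristic polynomial det(A - λI) = λ^2 - 3λ - 4 = 0.
Eigenvalues λ = -1, 4.
For λ=-1: (A-λI) row 1 is [15, 10], so an eigenvector is (-2, 3).
For λ=4: (A-λI) row 1 is [10, 10], so an eigenvector is (-1, 1).
General solution: C_1e^(-t)(-2,3) + C_2e^(4t)(-1,1).
Applying u(0)=3, v(0)=1 gives C_1=4, C_2=-11.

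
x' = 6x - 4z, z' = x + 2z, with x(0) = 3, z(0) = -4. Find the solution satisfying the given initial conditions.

x(t) = 22te^(4t) + 3e^(4t), z(t) = 11te^(4t) - 4e^(4t)

Coefficient matrix A = [[6, -4], [1, 2]].
Characteristic polynomial det(A - λI) = λ^2 - 8λ + 16 = 0.
Single eigenvalue λ = 4 with algebraic multiplicity 2.
Eigenvector v = (2,1); generalized eigenvector w with (A-λI)w=v is (3,1).
General solution: e^(4t)[c_1·v + c_2·(t·v + w)].
Applying x(0)=3, z(0)=-4 gives c_1=-15, c_2=11.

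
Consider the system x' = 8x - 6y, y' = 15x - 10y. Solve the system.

Coefficient matrix A = [[8, -6], [15, -10]].
Characteristic polynomial det(A - λI) = λ^2 + 2λ + 10 = 0.
Eigenvalues λ = -1 ± 3i (complex conjugate pair).
For λ=-1+3i: an eigenvector is (-1,-2) - i(1,1) = (-1 - i, -2 - i).
A real fundamental pair from Re and Im of e^((-1+3i)t)v: X_1 = e^(-t)(cos(3t)·(-1,-2) + sin(3t)·(1,1)), X_2 = e^(-t)(sin(3t)·(-1,-2) - cos(3t)·(1,1)).
General solution: K_1X_1 + K_2X_2.

x(t) = K_1e^(-t)sin(3t) - K_1e^(-t)cos(3t) - K_2e^(-t)sin(3t) - K_2e^(-t)cos(3t), y(t) = K_1e^(-t)sin(3t) - 2K_1e^(-t)cos(3t) - 2K_2e^(-t)sin(3t) - K_2e^(-t)cos(3t)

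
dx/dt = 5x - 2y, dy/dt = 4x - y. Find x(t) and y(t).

Coefficient matrix A = [[5, -2], [4, -1]].
Characteristic polynomial det(A - λI) = λ^2 - 4λ + 3 = 0.
Eigenvalues λ = 3, 1.
For λ=3: (A-λI) row 1 is [2, -2], so an eigenvector is (-1, -1).
For λ=1: (A-λI) row 1 is [4, -2], so an eigenvector is (1, 2).
General solution: c_1e^(3t)(-1,-1) + c_2e^(t)(1,2).

x(t) = -c_1e^(3t) + c_2e^(t), y(t) = -c_1e^(3t) + 2c_2e^(t)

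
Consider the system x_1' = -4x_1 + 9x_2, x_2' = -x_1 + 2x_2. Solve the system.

x_1(t) = 3K_1e^(-t) + 3K_2te^(-t) + 2K_2e^(-t), x_2(t) = K_1e^(-t) + K_2te^(-t) + K_2e^(-t)

Coefficient matrix A = [[-4, 9], [-1, 2]].
Characteristic polynomial det(A - λI) = λ^2 + 2λ + 1 = 0.
Single eigenvalue λ = -1 with algebraic multiplicity 2.
Eigenvector v = (3,1); generalized eigenvector w with (A-λI)w=v is (2,1).
General solution: e^(-t)[K_1·v + K_2·(t·v + w)].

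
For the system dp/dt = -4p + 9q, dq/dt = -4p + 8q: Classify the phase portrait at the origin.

unstable improper node

A = [[-4,9],[-4,8]]; det(A-λI) = λ^2 - 4λ + 4.
repeated λ = 2 with a single eigenvector.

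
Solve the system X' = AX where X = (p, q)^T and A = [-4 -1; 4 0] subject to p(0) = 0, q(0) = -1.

Coefficient matrix A = [[-4, -1], [4, 0]].
Characteristic polynomial det(A - λI) = λ^2 + 4λ + 4 = 0.
Single eigenvalue λ = -2 with algebraic multiplicity 2.
Eigenvector v = (1,-2); generalized eigenvector w with (A-λI)w=v is (-2,3).
General solution: e^(-2t)[K_1·v + K_2·(t·v + w)].
Applying p(0)=0, q(0)=-1 gives K_1=2, K_2=1.

p(t) = te^(-2t), q(t) = -2te^(-2t) - e^(-2t)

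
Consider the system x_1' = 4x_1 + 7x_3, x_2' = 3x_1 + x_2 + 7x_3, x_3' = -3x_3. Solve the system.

x_1(t) = c_2e^(4t) - c_3e^(-3t), x_2(t) = c_1e^(t) + c_2e^(4t) - c_3e^(-3t), x_3(t) = c_3e^(-3t)

Coefficient matrix A = [[4, 0, 7], [3, 1, 7], [0, 0, -3]].
det(A - λI) = 0 gives eigenvalues λ = 1, 4, -3.
For λ=1: eigenvector (0,1,0).
For λ=4: eigenvector (1,1,0).
For λ=-3: eigenvector (-1,-1,1).
General solution: c_1e^(t)(0,1,0) + c_2e^(4t)(1,1,0) + c_3e^(-3t)(-1,-1,1).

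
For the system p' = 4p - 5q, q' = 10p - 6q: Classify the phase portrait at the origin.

A = [[4,-5],[10,-6]]; det(A-λI) = λ^2 + 2λ + 26.
λ = -1 ± 5i: negative real part.

stable spiral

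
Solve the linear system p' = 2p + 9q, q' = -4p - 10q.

p(t) = 3c_1e^(-4t) + 3c_2te^(-4t) - c_2e^(-4t), q(t) = -2c_1e^(-4t) - 2c_2te^(-4t) + c_2e^(-4t)

Coefficient matrix A = [[2, 9], [-4, -10]].
Characteristic polynomial det(A - λI) = λ^2 + 8λ + 16 = 0.
Single eigenvalue λ = -4 with algebraic multiplicity 2.
Eigenvector v = (3,-2); generalized eigenvector w with (A-λI)w=v is (-1,1).
General solution: e^(-4t)[c_1·v + c_2·(t·v + w)].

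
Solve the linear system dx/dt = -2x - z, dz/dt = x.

Coefficient matrix A = [[-2, -1], [1, 0]].
Characteristic polynomial det(A - λI) = λ^2 + 2λ + 1 = 0.
Single eigenvalue λ = -1 with algebraic multiplicity 2.
Eigenvector v = (-1,1); generalized eigenvector w with (A-λI)w=v is (-1,2).
General solution: e^(-t)[C_1·v + C_2·(t·v + w)].

x(t) = -C_1e^(-t) - C_2te^(-t) - C_2e^(-t), z(t) = C_1e^(-t) + C_2te^(-t) + 2C_2e^(-t)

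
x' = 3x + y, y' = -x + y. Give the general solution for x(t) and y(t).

Coefficient matrix A = [[3, 1], [-1, 1]].
Characteristic polynomial det(A - λI) = λ^2 - 4λ + 4 = 0.
Single eigenvalue λ = 2 with algebraic multiplicity 2.
Eigenvector v = (1,-1); generalized eigenvector w with (A-λI)w=v is (1,0).
General solution: e^(2t)[c_1·v + c_2·(t·v + w)].

x(t) = c_1e^(2t) + c_2te^(2t) + c_2e^(2t), y(t) = -c_1e^(2t) - c_2te^(2t)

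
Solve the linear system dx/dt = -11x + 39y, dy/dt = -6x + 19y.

Coefficient matrix A = [[-11, 39], [-6, 19]].
Characteristic polynomial det(A - λI) = λ^2 - 8λ + 25 = 0.
Eigenvalues λ = 4 ± 3i (complex conjugate pair).
For λ=4+3i: an eigenvector is (-3,-1) - i(2,1) = (-3 - 2i, -1 - i).
A real fundamental pair from Re and Im of e^((4+3i)t)v: X_1 = e^(4t)(cos(3t)·(-3,-1) + sin(3t)·(2,1)), X_2 = e^(4t)(sin(3t)·(-3,-1) - cos(3t)·(2,1)).
General solution: K_1X_1 + K_2X_2.

x(t) = 2K_1e^(4t)sin(3t) - 3K_1e^(4t)cos(3t) - 3K_2e^(4t)sin(3t) - 2K_2e^(4t)cos(3t), y(t) = K_1e^(4t)sin(3t) - K_1e^(4t)cos(3t) - K_2e^(4t)sin(3t) - K_2e^(4t)cos(3t)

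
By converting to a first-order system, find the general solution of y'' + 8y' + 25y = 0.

Let x_1 = y, x_2 = y'. Then x_1' = x_2 and x_2' = -25x_1 - 8x_2.
A = [[0,1],[-25,-8]]; det(A-λI) = λ^2 + 8λ + 25.
Eigenvalues λ = -4 ± 3i.

y(t) = K_1e^(-4t)cos(3t) + K_2e^(-4t)sin(3t)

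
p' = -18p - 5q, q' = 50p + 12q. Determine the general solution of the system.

p(t) = K_1e^(-3t)cos(5t) + K_2e^(-3t)sin(5t), q(t) = K_1e^(-3t)sin(5t) - 3K_1e^(-3t)cos(5t) - 3K_2e^(-3t)sin(5t) - K_2e^(-3t)cos(5t)

Coefficient matrix A = [[-18, -5], [50, 12]].
Characteristic polynomial det(A - λI) = λ^2 + 6λ + 34 = 0.
Eigenvalues λ = -3 ± 5i (complex conjugate pair).
For λ=-3+5i: an eigenvector is (1,-3) - i(0,1) = (1, -3 - i).
A real fundamental pair from Re and Im of e^((-3+5i)t)v: X_1 = e^(-3t)(cos(5t)·(1,-3) + sin(5t)·(0,1)), X_2 = e^(-3t)(sin(5t)·(1,-3) - cos(5t)·(0,1)).
General solution: K_1X_1 + K_2X_2.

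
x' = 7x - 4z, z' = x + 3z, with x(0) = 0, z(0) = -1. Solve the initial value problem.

x(t) = 4te^(5t), z(t) = 2te^(5t) - e^(5t)

Coefficient matrix A = [[7, -4], [1, 3]].
Characteristic polynomial det(A - λI) = λ^2 - 10λ + 25 = 0.
Single eigenvalue λ = 5 with algebraic multiplicity 2.
Eigenvector v = (-2,-1); generalized eigenvector w with (A-λI)w=v is (3,2).
General solution: e^(5t)[C_1·v + C_2·(t·v + w)].
Applying x(0)=0, z(0)=-1 gives C_1=-3, C_2=-2.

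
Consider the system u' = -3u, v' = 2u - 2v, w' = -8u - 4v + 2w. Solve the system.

Coefficient matrix A = [[-3, 0, 0], [2, -2, 0], [-8, -4, 2]].
det(A - λI) = 0 gives eigenvalues λ = -2, -3, 2.
For λ=-2: eigenvector (0,1,1).
For λ=-3: eigenvector (1,-2,0).
For λ=2: eigenvector (0,0,1).
General solution: C_1e^(-2t)(0,1,1) + C_2e^(-3t)(1,-2,0) + C_3e^(2t)(0,0,1).

u(t) = C_2e^(-3t), v(t) = C_1e^(-2t) - 2C_2e^(-3t), w(t) = C_1e^(-2t) + C_3e^(2t)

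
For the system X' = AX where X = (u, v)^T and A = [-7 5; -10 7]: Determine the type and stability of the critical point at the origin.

A = [[-7,5],[-10,7]]; det(A-λI) = λ^2 + 1.
λ = 0 ± i: zero real part.

center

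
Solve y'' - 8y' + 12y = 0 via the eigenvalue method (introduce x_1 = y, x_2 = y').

y(t) = C_1e^(6t) + C_2e^(2t)

Let x_1 = y, x_2 = y'. Then x_1' = x_2 and x_2' = -12x_1 + 8x_2.
A = [[0,1],[-12,8]]; det(A-λI) = λ^2 - 8λ + 12.
Eigenvalues λ = 6, 2 with eigenvectors (1,6), (1,2).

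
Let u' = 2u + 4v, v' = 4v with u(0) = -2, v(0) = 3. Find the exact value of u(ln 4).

A = [[2,4],[0,4]]; eigenvalues λ = 2, 4.
Eigenvectors: (-1,0) for λ=2, (-2,-1) for λ=4.
From the initial condition, c_1 = 8, c_2 = -3.
u(ln 4) = (8)(4^2)(-1) + (-3)(4^4)(-2) = 1408.

1408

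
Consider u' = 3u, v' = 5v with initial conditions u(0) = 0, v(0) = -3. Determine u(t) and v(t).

Coefficient matrix A = [[3, 0], [0, 5]].
Characteristic polynomial det(A - λI) = λ^2 - 8λ + 15 = 0.
Eigenvalues λ = 5, 3.
For λ=5: (A-λI) row 1 is [-2, 0], so an eigenvector is (0, 1).
For λ=3: (A-λI) row 2 is [0, 2], so an eigenvector is (-1, 0).
General solution: K_1e^(5t)(0,1) + K_2e^(3t)(-1,0).
Applying u(0)=0, v(0)=-3 gives K_1=-3, K_2=0.

u(t) = 0, v(t) = -3e^(5t)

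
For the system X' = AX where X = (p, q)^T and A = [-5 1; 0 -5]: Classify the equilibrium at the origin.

stable improper node

A = [[-5,1],[0,-5]]; det(A-λI) = λ^2 + 10λ + 25.
repeated λ = -5 with a single eigenvector.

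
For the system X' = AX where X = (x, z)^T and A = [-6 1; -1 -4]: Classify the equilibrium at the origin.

stable improper node

A = [[-6,1],[-1,-4]]; det(A-λI) = λ^2 + 10λ + 25.
repeated λ = -5 with a single eigenvector.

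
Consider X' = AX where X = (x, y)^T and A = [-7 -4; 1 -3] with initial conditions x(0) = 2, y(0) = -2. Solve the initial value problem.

Coefficient matrix A = [[-7, -4], [1, -3]].
Characteristic polynomial det(A - λI) = λ^2 + 10λ + 25 = 0.
Single eigenvalue λ = -5 with algebraic multiplicity 2.
Eigenvector v = (2,-1); generalized eigenvector w with (A-λI)w=v is (-1,0).
General solution: e^(-5t)[C_1·v + C_2·(t·v + w)].
Applying x(0)=2, y(0)=-2 gives C_1=2, C_2=2.

x(t) = 4te^(-5t) + 2e^(-5t), y(t) = -2te^(-5t) - 2e^(-5t)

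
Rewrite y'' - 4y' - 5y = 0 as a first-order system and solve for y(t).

y(t) = c_1e^(5t) + c_2e^(-t)

Let x_1 = y, x_2 = y'. Then x_1' = x_2 and x_2' = 5x_1 + 4x_2.
A = [[0,1],[5,4]]; det(A-λI) = λ^2 - 4λ - 5.
Eigenvalues λ = 5, -1 with eigenvectors (1,5), (1,-1).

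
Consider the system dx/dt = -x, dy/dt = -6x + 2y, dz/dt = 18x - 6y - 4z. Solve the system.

x(t) = K_1e^(-t), y(t) = 2K_1e^(-t) + K_2e^(2t), z(t) = 2K_1e^(-t) - K_2e^(2t) + K_3e^(-4t)

Coefficient matrix A = [[-1, 0, 0], [-6, 2, 0], [18, -6, -4]].
det(A - λI) = 0 gives eigenvalues λ = -1, 2, -4.
For λ=-1: eigenvector (1,2,2).
For λ=2: eigenvector (0,1,-1).
For λ=-4: eigenvector (0,0,1).
General solution: K_1e^(-t)(1,2,2) + K_2e^(2t)(0,1,-1) + K_3e^(-4t)(0,0,1).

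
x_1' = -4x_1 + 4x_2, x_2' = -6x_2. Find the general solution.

x_1(t) = -c_1e^(-4t) + 2c_2e^(-6t), x_2(t) = -c_2e^(-6t)

Coefficient matrix A = [[-4, 4], [0, -6]].
Characteristic polynomial det(A - λI) = λ^2 + 10λ + 24 = 0.
Eigenvalues λ = -4, -6.
For λ=-4: (A-λI) row 1 is [0, 4], so an eigenvector is (-1, 0).
For λ=-6: (A-λI) row 1 is [2, 4], so an eigenvector is (2, -1).
General solution: c_1e^(-4t)(-1,0) + c_2e^(-6t)(2,-1).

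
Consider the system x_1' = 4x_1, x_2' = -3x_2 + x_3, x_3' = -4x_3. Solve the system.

Coefficient matrix A = [[4, 0, 0], [0, -3, 1], [0, 0, -4]].
det(A - λI) = 0 gives eigenvalues λ = 4, -3, -4.
For λ=4: eigenvector (1,0,0).
For λ=-3: eigenvector (0,1,0).
For λ=-4: eigenvector (0,-1,1).
General solution: K_1e^(4t)(1,0,0) + K_2e^(-3t)(0,1,0) + K_3e^(-4t)(0,-1,1).

x_1(t) = K_1e^(4t), x_2(t) = K_2e^(-3t) - K_3e^(-4t), x_3(t) = K_3e^(-4t)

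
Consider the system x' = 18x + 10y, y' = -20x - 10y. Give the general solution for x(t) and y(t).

Coefficient matrix A = [[18, 10], [-20, -10]].
Characteristic polynomial det(A - λI) = λ^2 - 8λ + 20 = 0.
Eigenvalues λ = 4 ± 2i (complex conjugate pair).
For λ=4+2i: an eigenvector is (2,-3) - i(-1,1) = (2 + i, -3 - i).
A real fundamental pair from Re and Im of e^((4+2i)t)v: X_1 = e^(4t)(cos(2t)·(2,-3) + sin(2t)·(-1,1)), X_2 = e^(4t)(sin(2t)·(2,-3) - cos(2t)·(-1,1)).
General solution: K_1X_1 + K_2X_2.

x(t) = -K_1e^(4t)sin(2t) + 2K_1e^(4t)cos(2t) + 2K_2e^(4t)sin(2t) + K_2e^(4t)cos(2t), y(t) = K_1e^(4t)sin(2t) - 3K_1e^(4t)cos(2t) - 3K_2e^(4t)sin(2t) - K_2e^(4t)cos(2t)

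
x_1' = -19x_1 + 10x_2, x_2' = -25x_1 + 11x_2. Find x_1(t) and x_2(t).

x_1(t) = -c_1e^(-4t)sin(5t) - c_1e^(-4t)cos(5t) - c_2e^(-4t)sin(5t) + c_2e^(-4t)cos(5t), x_2(t) = -c_1e^(-4t)sin(5t) - 2c_1e^(-4t)cos(5t) - 2c_2e^(-4t)sin(5t) + c_2e^(-4t)cos(5t)

Coefficient matrix A = [[-19, 10], [-25, 11]].
Characteristic polynomial det(A - λI) = λ^2 + 8λ + 41 = 0.
Eigenvalues λ = -4 ± 5i (complex conjugate pair).
For λ=-4+5i: an eigenvector is (-1,-2) - i(-1,-1) = (-1 + i, -2 + i).
A real fundamental pair from Re and Im of e^((-4+5i)t)v: X_1 = e^(-4t)(cos(5t)·(-1,-2) + sin(5t)·(-1,-1)), X_2 = e^(-4t)(sin(5t)·(-1,-2) - cos(5t)·(-1,-1)).
General solution: c_1X_1 + c_2X_2.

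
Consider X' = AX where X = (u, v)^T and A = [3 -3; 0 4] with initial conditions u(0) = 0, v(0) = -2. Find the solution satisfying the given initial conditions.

Coefficient matrix A = [[3, -3], [0, 4]].
Characteristic polynomial det(A - λI) = λ^2 - 7λ + 12 = 0.
Eigenvalues λ = 4, 3.
For λ=4: (A-λI) row 1 is [-1, -3], so an eigenvector is (-3, 1).
For λ=3: (A-λI) row 1 is [0, -3], so an eigenvector is (1, 0).
General solution: C_1e^(4t)(-3,1) + C_2e^(3t)(1,0).
Applying u(0)=0, v(0)=-2 gives C_1=-2, C_2=-6.

u(t) = 6e^(4t) - 6e^(3t), v(t) = -2e^(4t)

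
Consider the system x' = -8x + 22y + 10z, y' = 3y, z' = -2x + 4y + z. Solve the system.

Coefficient matrix A = [[-8, 22, 10], [0, 3, 0], [-2, 4, 1]].
det(A - λI) = 0 gives eigenvalues λ = -3, 3, -4.
For λ=-3: eigenvector (2,0,1).
For λ=3: eigenvector (2,1,0).
For λ=-4: eigenvector (5,0,2).
General solution: C_1e^(-3t)(2,0,1) + C_2e^(3t)(2,1,0) + C_3e^(-4t)(5,0,2).

x(t) = 2C_1e^(-3t) + 2C_2e^(3t) + 5C_3e^(-4t), y(t) = C_2e^(3t), z(t) = C_1e^(-3t) + 2C_3e^(-4t)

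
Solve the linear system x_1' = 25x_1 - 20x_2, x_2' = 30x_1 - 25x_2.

x_1(t) = 2C_1e^(-5t) - C_2e^(5t), x_2(t) = 3C_1e^(-5t) - C_2e^(5t)

Coefficient matrix A = [[25, -20], [30, -25]].
Characteristic polynomial det(A - λI) = λ^2 - 25 = 0.
Eigenvalues λ = -5, 5.
For λ=-5: (A-λI) row 1 is [30, -20], so an eigenvector is (2, 3).
For λ=5: (A-λI) row 1 is [20, -20], so an eigenvector is (-1, -1).
General solution: C_1e^(-5t)(2,3) + C_2e^(5t)(-1,-1).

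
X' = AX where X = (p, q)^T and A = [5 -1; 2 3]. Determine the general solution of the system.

p(t) = -C_1e^(4t)sin(t) + C_2e^(4t)cos(t), q(t) = -C_1e^(4t)sin(t) + C_1e^(4t)cos(t) + C_2e^(4t)sin(t) + C_2e^(4t)cos(t)

Coefficient matrix A = [[5, -1], [2, 3]].
Characteristic polynomial det(A - λI) = λ^2 - 8λ + 17 = 0.
Eigenvalues λ = 4 ± i (complex conjugate pair).
For λ=4+i: an eigenvector is (0,1) - i(-1,-1) = (0 + i, 1 + i).
A real fundamental pair from Re and Im of e^((4+i)t)v: X_1 = e^(4t)(cos(t)·(0,1) + sin(t)·(-1,-1)), X_2 = e^(4t)(sin(t)·(0,1) - cos(t)·(-1,-1)).
General solution: C_1X_1 + C_2X_2.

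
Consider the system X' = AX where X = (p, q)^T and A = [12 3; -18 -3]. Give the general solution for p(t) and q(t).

Coefficient matrix A = [[12, 3], [-18, -3]].
Characteristic polynomial det(A - λI) = λ^2 - 9λ + 18 = 0.
Eigenvalues λ = 6, 3.
For λ=6: (A-λI) row 1 is [6, 3], so an eigenvector is (-1, 2).
For λ=3: (A-λI) row 1 is [9, 3], so an eigenvector is (-1, 3).
General solution: C_1e^(6t)(-1,2) + C_2e^(3t)(-1,3).

p(t) = -C_1e^(6t) - C_2e^(3t), q(t) = 2C_1e^(6t) + 3C_2e^(3t)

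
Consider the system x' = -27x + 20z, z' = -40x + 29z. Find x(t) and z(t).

x(t) = -C_1e^(t)sin(4t) - 2C_1e^(t)cos(4t) - 2C_2e^(t)sin(4t) + C_2e^(t)cos(4t), z(t) = -C_1e^(t)sin(4t) - 3C_1e^(t)cos(4t) - 3C_2e^(t)sin(4t) + C_2e^(t)cos(4t)

Coefficient matrix A = [[-27, 20], [-40, 29]].
Characteristic polynomial det(A - λI) = λ^2 - 2λ + 17 = 0.
Eigenvalues λ = 1 ± 4i (complex conjugate pair).
For λ=1+4i: an eigenvector is (-2,-3) - i(-1,-1) = (-2 + i, -3 + i).
A real fundamental pair from Re and Im of e^((1+4i)t)v: X_1 = e^(t)(cos(4t)·(-2,-3) + sin(4t)·(-1,-1)), X_2 = e^(t)(sin(4t)·(-2,-3) - cos(4t)·(-1,-1)).
General solution: C_1X_1 + C_2X_2.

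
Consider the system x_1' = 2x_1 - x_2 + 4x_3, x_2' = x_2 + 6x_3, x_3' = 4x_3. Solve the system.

Coefficient matrix A = [[2, -1, 4], [0, 1, 6], [0, 0, 4]].
det(A - λI) = 0 gives eigenvalues λ = 4, 1, 2.
For λ=4: eigenvector (1,2,1).
For λ=1: eigenvector (1,1,0).
For λ=2: eigenvector (1,0,0).
General solution: c_1e^(4t)(1,2,1) + c_2e^(t)(1,1,0) + c_3e^(2t)(1,0,0).

x_1(t) = c_1e^(4t) + c_2e^(t) + c_3e^(2t), x_2(t) = 2c_1e^(4t) + c_2e^(t), x_3(t) = c_1e^(4t)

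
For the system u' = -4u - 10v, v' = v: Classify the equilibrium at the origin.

A = [[-4,-10],[0,1]]; det(A-λI) = λ^2 + 3λ - 4.
λ = 1, -4: opposite signs.

saddle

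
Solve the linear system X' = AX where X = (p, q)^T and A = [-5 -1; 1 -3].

Coefficient matrix A = [[-5, -1], [1, -3]].
Characteristic polynomial det(A - λI) = λ^2 + 8λ + 16 = 0.
Single eigenvalue λ = -4 with algebraic multiplicity 2.
Eigenvector v = (1,-1); generalized eigenvector w with (A-λI)w=v is (2,-3).
General solution: e^(-4t)[K_1·v + K_2·(t·v + w)].

p(t) = K_1e^(-4t) + K_2te^(-4t) + 2K_2e^(-4t), q(t) = -K_1e^(-4t) - K_2te^(-4t) - 3K_2e^(-4t)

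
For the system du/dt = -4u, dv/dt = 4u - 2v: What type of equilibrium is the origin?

A = [[-4,0],[4,-2]]; det(A-λI) = λ^2 + 6λ + 8.
λ = -4, -2: both negative.

stable node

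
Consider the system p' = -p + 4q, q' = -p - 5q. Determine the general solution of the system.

p(t) = -2c_1e^(-3t) - 2c_2te^(-3t) - 3c_2e^(-3t), q(t) = c_1e^(-3t) + c_2te^(-3t) + c_2e^(-3t)

Coefficient matrix A = [[-1, 4], [-1, -5]].
Characteristic polynomial det(A - λI) = λ^2 + 6λ + 9 = 0.
Single eigenvalue λ = -3 with algebraic multiplicity 2.
Eigenvector v = (-2,1); generalized eigenvector w with (A-λI)w=v is (-3,1).
General solution: e^(-3t)[c_1·v + c_2·(t·v + w)].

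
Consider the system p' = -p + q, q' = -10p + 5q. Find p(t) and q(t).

Coefficient matrix A = [[-1, 1], [-10, 5]].
Characteristic polynomial det(A - λI) = λ^2 - 4λ + 5 = 0.
Eigenvalues λ = 2 ± i (complex conjugate pair).
For λ=2+i: an eigenvector is (0,-1) - i(-1,-3) = (0 + i, -1 + 3i).
A real fundamental pair from Re and Im of e^((2+i)t)v: X_1 = e^(2t)(cos(t)·(0,-1) + sin(t)·(-1,-3)), X_2 = e^(2t)(sin(t)·(0,-1) - cos(t)·(-1,-3)).
General solution: c_1X_1 + c_2X_2.

p(t) = -c_1e^(2t)sin(t) + c_2e^(2t)cos(t), q(t) = -3c_1e^(2t)sin(t) - c_1e^(2t)cos(t) - c_2e^(2t)sin(t) + 3c_2e^(2t)cos(t)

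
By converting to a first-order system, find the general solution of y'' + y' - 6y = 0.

y(t) = K_1e^(2t) + K_2e^(-3t)

Let x_1 = y, x_2 = y'. Then x_1' = x_2 and x_2' = 6x_1 - x_2.
A = [[0,1],[6,-1]]; det(A-λI) = λ^2 + λ - 6.
Eigenvalues λ = 2, -3 with eigenvectors (1,2), (1,-3).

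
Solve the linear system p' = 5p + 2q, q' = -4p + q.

Coefficient matrix A = [[5, 2], [-4, 1]].
Characteristic polynomial det(A - λI) = λ^2 - 6λ + 13 = 0.
Eigenvalues λ = 3 ± 2i (complex conjugate pair).
For λ=3+2i: an eigenvector is (-1,1) - i(0,1) = (-1, 1 - i).
A real fundamental pair from Re and Im of e^((3+2i)t)v: X_1 = e^(3t)(cos(2t)·(-1,1) + sin(2t)·(0,1)), X_2 = e^(3t)(sin(2t)·(-1,1) - cos(2t)·(0,1)).
General solution: c_1X_1 + c_2X_2.

p(t) = -c_1e^(3t)cos(2t) - c_2e^(3t)sin(2t), q(t) = c_1e^(3t)sin(2t) + c_1e^(3t)cos(2t) + c_2e^(3t)sin(2t) - c_2e^(3t)cos(2t)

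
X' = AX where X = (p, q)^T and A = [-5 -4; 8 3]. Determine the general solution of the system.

Coefficient matrix A = [[-5, -4], [8, 3]].
Characteristic polynomial det(A - λI) = λ^2 + 2λ + 17 = 0.
Eigenvalues λ = -1 ± 4i (complex conjugate pair).
For λ=-1+4i: an eigenvector is (-1,1) - i(0,-1) = (-1, 1 + i).
A real fundamental pair from Re and Im of e^((-1+4i)t)v: X_1 = e^(-t)(cos(4t)·(-1,1) + sin(4t)·(0,-1)), X_2 = e^(-t)(sin(4t)·(-1,1) - cos(4t)·(0,-1)).
General solution: c_1X_1 + c_2X_2.

p(t) = -c_1e^(-t)cos(4t) - c_2e^(-t)sin(4t), q(t) = -c_1e^(-t)sin(4t) + c_1e^(-t)cos(4t) + c_2e^(-t)sin(4t) + c_2e^(-t)cos(4t)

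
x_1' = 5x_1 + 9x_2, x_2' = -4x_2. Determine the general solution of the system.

x_1(t) = c_1e^(5t) + c_2e^(-4t), x_2(t) = -c_2e^(-4t)

Coefficient matrix A = [[5, 9], [0, -4]].
Characteristic polynomial det(A - λI) = λ^2 - λ - 20 = 0.
Eigenvalues λ = 5, -4.
For λ=5: (A-λI) row 1 is [0, 9], so an eigenvector is (1, 0).
For λ=-4: (A-λI) row 1 is [9, 9], so an eigenvector is (1, -1).
General solution: c_1e^(5t)(1,0) + c_2e^(-4t)(1,-1).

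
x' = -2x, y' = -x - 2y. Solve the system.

x(t) = c_2e^(-2t), y(t) = -c_1e^(-2t) - c_2te^(-2t) - 3c_2e^(-2t)

Coefficient matrix A = [[-2, 0], [-1, -2]].
Characteristic polynomial det(A - λI) = λ^2 + 4λ + 4 = 0.
Single eigenvalue λ = -2 with algebraic multiplicity 2.
Eigenvector v = (0,-1); generalized eigenvector w with (A-λI)w=v is (1,-3).
General solution: e^(-2t)[c_1·v + c_2·(t·v + w)].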